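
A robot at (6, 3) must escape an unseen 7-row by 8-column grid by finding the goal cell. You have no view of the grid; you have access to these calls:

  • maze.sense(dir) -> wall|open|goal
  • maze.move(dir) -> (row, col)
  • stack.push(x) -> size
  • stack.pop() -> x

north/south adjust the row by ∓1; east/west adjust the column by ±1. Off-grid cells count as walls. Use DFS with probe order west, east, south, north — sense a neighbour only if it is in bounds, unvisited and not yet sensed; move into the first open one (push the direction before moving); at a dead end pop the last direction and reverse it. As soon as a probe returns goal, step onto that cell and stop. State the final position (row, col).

·→ maze.sense(west)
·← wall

·→ maze.sense(east)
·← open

·→ stack.push(east)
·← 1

·→ maze.move(east)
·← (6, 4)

·→ maze.sense(east)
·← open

·→ stack.push(east)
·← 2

·→ maze.move(east)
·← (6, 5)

·→ maze.sense(east)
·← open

·→ stack.push(east)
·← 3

·→ maze.move(east)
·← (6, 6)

·→ maze.sense(east)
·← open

·→ stack.push(east)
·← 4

·→ maze.move(east)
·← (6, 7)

·→ maze.sense(north)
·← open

·→ stack.push(north)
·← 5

·→ maze.move(north)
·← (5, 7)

·→ maze.sense(west)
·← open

·→ stack.push(west)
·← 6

·→ maze.move(west)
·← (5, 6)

·→ maze.sense(west)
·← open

·→ stack.push(west)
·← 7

·→ maze.move(west)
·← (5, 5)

·→ maze.sense(west)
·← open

·→ stack.push(west)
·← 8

·→ maze.move(west)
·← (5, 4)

·→ maze.sense(west)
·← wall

·→ maze.sense(north)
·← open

·→ stack.push(north)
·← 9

·→ maze.move(north)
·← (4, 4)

·→ maze.sense(west)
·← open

·→ stack.push(west)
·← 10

·→ maze.move(west)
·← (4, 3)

·→ maze.sense(west)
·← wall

·→ maze.sense(north)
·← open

·→ stack.push(north)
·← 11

·→ maze.move(north)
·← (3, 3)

·→ maze.sense(west)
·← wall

·→ maze.sense(east)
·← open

·→ stack.push(east)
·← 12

·→ maze.move(east)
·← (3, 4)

·→ maze.sense(east)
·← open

·→ stack.push(east)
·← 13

·→ maze.move(east)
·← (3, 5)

·→ maze.sense(east)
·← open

·→ stack.push(east)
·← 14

·→ maze.move(east)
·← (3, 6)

·→ maze.sense(east)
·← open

·→ stack.push(east)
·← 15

·→ maze.move(east)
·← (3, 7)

·→ maze.sense(south)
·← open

·→ stack.push(south)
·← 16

·→ maze.move(south)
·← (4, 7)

·→ maze.sense(west)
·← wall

·→ stack.pop()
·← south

·→ maze.move(north)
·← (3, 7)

·→ maze.sense(north)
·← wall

·→ stack.pop()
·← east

·→ maze.move(west)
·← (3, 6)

·→ maze.sense(north)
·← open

·→ stack.push(north)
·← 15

·→ maze.move(north)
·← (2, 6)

·→ maze.sense(west)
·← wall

·→ maze.sense(north)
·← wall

·→ stack.pop()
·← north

·→ maze.move(south)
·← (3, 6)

·→ stack.pop()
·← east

·→ maze.move(west)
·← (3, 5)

·→ maze.sense(south)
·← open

·→ stack.push(south)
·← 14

·→ maze.move(south)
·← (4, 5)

·→ stack.pop()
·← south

·→ maze.move(north)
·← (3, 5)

·→ stack.pop()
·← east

·→ maze.move(west)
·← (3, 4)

·→ maze.sense(north)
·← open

·→ stack.push(north)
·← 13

·→ maze.move(north)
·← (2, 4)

·→ maze.sense(west)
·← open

·→ stack.push(west)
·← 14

·→ maze.move(west)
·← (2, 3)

·→ maze.sense(west)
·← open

·→ stack.push(west)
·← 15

·→ maze.move(west)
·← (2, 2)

·→ maze.sense(west)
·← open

·→ stack.push(west)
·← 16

·→ maze.move(west)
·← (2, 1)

·→ maze.sense(west)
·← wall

·→ maze.sense(south)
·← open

·→ stack.push(south)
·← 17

·→ maze.move(south)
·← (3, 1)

·→ maze.sense(west)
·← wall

·→ maze.sense(south)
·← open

·→ stack.push(south)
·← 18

·→ maze.move(south)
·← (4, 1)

·→ maze.sense(west)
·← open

·→ stack.push(west)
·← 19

·→ maze.move(west)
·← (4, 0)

·→ maze.sense(south)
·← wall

·→ stack.pop()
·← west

·→ maze.move(east)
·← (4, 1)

·→ maze.sense(south)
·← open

·→ stack.push(south)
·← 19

·→ maze.move(south)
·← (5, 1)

·→ maze.sense(east)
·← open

·→ stack.push(east)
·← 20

·→ maze.move(east)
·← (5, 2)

·→ stack.pop()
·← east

·→ maze.move(west)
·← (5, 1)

·→ maze.sense(south)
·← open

·→ stack.push(south)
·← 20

·→ maze.move(south)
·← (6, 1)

·→ maze.sense(west)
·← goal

·→ maze.move(west)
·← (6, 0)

Answer: (6, 0)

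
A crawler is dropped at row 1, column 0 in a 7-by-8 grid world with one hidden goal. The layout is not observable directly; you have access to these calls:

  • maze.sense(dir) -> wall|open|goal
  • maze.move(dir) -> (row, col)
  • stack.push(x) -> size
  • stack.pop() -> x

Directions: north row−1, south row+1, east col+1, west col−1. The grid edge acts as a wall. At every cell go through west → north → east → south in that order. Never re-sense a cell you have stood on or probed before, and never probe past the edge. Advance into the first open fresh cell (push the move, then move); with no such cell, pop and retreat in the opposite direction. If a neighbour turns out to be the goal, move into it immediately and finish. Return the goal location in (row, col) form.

Do: sense[north]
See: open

Do: push[north]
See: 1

Do: move[north]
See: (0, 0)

Do: sense[east]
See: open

Do: push[east]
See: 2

Do: move[east]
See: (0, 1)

Do: sense[east]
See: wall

Do: sense[south]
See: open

Do: push[south]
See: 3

Do: move[south]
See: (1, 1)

Do: sense[east]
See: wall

Do: sense[south]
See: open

Do: push[south]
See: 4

Do: move[south]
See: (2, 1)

Do: sense[west]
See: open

Do: push[west]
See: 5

Do: move[west]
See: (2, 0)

Do: sense[south]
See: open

Do: push[south]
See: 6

Do: move[south]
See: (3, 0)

Do: sense[east]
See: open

Do: push[east]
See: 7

Do: move[east]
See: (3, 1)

Do: sense[east]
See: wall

Do: sense[south]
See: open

Do: push[south]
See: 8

Do: move[south]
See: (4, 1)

Do: sense[west]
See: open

Do: push[west]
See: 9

Do: move[west]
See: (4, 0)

Do: sense[south]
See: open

Do: push[south]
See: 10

Do: move[south]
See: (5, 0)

Do: sense[east]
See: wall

Do: sense[south]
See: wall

Do: pop[]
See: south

Do: move[north]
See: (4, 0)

Do: pop[]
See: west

Do: move[east]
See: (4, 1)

Do: sense[east]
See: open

Do: push[east]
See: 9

Do: move[east]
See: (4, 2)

Do: sense[east]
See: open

Do: push[east]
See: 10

Do: move[east]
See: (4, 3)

Do: sense[north]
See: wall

Do: sense[east]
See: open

Do: push[east]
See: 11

Do: move[east]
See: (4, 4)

Do: sense[north]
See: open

Do: push[north]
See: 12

Do: move[north]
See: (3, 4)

Do: sense[north]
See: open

Do: push[north]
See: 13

Do: move[north]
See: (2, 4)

Do: sense[west]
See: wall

Do: sense[north]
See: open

Do: push[north]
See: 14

Do: move[north]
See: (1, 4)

Do: sense[west]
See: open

Do: push[west]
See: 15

Do: move[west]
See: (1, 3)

Do: sense[north]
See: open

Do: push[north]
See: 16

Do: move[north]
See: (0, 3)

Do: sense[east]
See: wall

Do: pop[]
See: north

Do: move[south]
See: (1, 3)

Do: pop[]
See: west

Do: move[east]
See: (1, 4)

Do: sense[east]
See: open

Do: push[east]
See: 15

Do: move[east]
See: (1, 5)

Do: sense[north]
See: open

Do: push[north]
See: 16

Do: move[north]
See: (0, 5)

Do: sense[east]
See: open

Do: push[east]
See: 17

Do: move[east]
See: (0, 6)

Do: sense[east]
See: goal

Do: move[east]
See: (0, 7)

Answer: (0, 7)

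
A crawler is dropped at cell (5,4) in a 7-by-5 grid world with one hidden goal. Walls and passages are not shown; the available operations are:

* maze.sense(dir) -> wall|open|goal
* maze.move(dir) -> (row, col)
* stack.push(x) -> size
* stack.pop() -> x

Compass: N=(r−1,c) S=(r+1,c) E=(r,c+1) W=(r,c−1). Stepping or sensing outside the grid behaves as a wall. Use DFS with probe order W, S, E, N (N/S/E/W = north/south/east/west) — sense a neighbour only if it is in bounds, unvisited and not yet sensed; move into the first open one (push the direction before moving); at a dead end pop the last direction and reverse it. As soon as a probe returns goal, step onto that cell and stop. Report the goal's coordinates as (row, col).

Next I call sense passing west, yielding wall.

I invoke sense passing south, and observe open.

Using push passing south, giving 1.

Then move passing south, which returns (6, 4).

Using sense passing west, yielding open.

Now I run push passing west, and observe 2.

Then move passing west, — result: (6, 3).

Using sense passing west, and get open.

I try push passing west, giving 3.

I use move passing west, which returns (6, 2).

I invoke sense passing west, and observe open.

Next I call push passing west, : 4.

I try move passing west, which returns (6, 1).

Using sense passing west, → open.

Calling push passing west, and get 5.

I try move passing west, which returns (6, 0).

Next I call sense passing north, : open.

I call push passing north, → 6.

Then move passing north, — result: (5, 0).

I try sense passing east, and get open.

I try push passing east, and see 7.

Next I call move passing east, — result: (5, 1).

Calling sense passing east, and observe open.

I run push passing east, and get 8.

I call move passing east, — result: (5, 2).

I call sense passing north, and get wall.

Then pop(), → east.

I call move passing west, : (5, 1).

Using sense passing north, : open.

I run push passing north, giving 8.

Then move passing north, → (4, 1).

Then sense passing west, and see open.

I call push passing west, and get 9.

Now I run move passing west, giving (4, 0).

Calling sense passing north, and see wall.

Then pop(), and get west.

I invoke move passing east, and get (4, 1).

Now I run sense passing north, and see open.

I run push passing north, yielding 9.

I try move passing north, yielding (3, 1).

I invoke sense passing east, and observe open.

Then push passing east, → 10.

Calling move passing east, : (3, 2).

Calling sense passing east, which returns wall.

Calling sense passing north, → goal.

Calling move passing north, and observe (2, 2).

Answer: (2, 2)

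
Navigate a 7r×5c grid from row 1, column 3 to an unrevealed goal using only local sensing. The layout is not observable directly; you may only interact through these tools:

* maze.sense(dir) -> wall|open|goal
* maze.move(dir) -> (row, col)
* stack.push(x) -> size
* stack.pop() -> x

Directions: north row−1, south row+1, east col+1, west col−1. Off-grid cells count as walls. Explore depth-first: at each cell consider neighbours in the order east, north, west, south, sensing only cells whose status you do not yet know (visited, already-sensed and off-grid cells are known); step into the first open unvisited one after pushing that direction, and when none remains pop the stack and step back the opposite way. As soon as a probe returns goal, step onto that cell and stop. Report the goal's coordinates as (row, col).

Calling maze.sense with dir: east, yielding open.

Invoking stack.push with x: east, giving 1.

I run maze.move with dir: east, which returns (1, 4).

I call maze.sense with dir: north, yielding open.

Next I call stack.push with x: north, yielding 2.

Using maze.move with dir: north, — result: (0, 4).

Now I run maze.sense with dir: west, → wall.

Next I call stack.pop(), : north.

Then maze.move with dir: south, which returns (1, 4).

Now I run maze.sense with dir: south, → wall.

I run stack.pop, yielding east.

I run maze.move with dir: west, and get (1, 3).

I run maze.sense with dir: west, and get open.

Next I call stack.push with x: west, yielding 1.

I call maze.move with dir: west, giving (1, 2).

I invoke maze.sense with dir: north, which returns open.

Then stack.push with x: north, and see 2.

I run maze.move with dir: north, and see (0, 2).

I invoke maze.sense with dir: west, which returns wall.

Using stack.pop(), yielding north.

Invoking maze.move with dir: south, and observe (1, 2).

Then maze.sense with dir: west, yielding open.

Invoking stack.push with x: west, — result: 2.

I call maze.move with dir: west, yielding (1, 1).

I use maze.sense with dir: west, → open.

Using stack.push with x: west, which returns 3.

Next I call maze.move with dir: west, giving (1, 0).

Then maze.sense with dir: north, yielding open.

Using stack.push with x: north, yielding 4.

I call maze.move with dir: north, yielding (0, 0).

Invoking stack.pop(), giving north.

I call maze.move with dir: south, — result: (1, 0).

Then maze.sense with dir: south, yielding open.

I call stack.push with x: south, — result: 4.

Calling maze.move with dir: south, — result: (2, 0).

Using maze.sense with dir: east, giving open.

Calling stack.push with x: east, yielding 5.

Calling maze.move with dir: east, and get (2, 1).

I run maze.sense with dir: east, giving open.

I call stack.push with x: east, which returns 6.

I use maze.move with dir: east, and see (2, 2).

Then maze.sense with dir: east, → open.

Using stack.push with x: east, → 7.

Then maze.move with dir: east, — result: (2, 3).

I run maze.sense with dir: south, which returns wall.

Then stack.pop, yielding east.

Then maze.move with dir: west, — result: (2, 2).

I try maze.sense with dir: south, : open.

I use stack.push with x: south, : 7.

Then maze.move with dir: south, giving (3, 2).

Now I run maze.sense with dir: west, : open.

Using stack.push with x: west, — result: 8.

Then maze.move with dir: west, and see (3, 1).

Using maze.sense with dir: west, → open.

Invoking stack.push with x: west, and observe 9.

Now I run maze.move with dir: west, yielding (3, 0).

Using maze.sense with dir: south, — result: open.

Using stack.push with x: south, yielding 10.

Now I run maze.move with dir: south, yielding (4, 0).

Now I run maze.sense with dir: east, and get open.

Now I run stack.push with x: east, and get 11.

I invoke maze.move with dir: east, : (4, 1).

I try maze.sense with dir: east, yielding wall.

Calling maze.sense with dir: south, yielding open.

Calling stack.push with x: south, giving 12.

I try maze.move with dir: south, : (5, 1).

I try maze.sense with dir: east, → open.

Calling stack.push with x: east, → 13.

Now I run maze.move with dir: east, : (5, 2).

I use maze.sense with dir: east, and observe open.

I use stack.push with x: east, giving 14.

I use maze.move with dir: east, and see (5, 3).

I invoke maze.sense with dir: east, and get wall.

I try maze.sense with dir: north, and see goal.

I try maze.move with dir: north, giving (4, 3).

Answer: (4, 3)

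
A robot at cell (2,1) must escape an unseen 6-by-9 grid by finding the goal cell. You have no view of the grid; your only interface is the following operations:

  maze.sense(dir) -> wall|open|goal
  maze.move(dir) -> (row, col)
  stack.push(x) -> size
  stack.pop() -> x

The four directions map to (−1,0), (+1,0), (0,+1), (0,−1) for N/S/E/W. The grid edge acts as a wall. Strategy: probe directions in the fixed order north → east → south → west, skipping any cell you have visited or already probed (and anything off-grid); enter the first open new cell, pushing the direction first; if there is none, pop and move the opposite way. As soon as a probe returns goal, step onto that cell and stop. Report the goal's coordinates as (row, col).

! sense(dir='north') == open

! push(x='north') == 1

! move(dir='north') == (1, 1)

! sense(dir='north') == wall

! sense(dir='east') == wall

! sense(dir='west') == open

! push(x='west') == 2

! move(dir='west') == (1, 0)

! sense(dir='north') == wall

! sense(dir='south') == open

! push(x='south') == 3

! move(dir='south') == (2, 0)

! sense(dir='south') == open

! push(x='south') == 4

! move(dir='south') == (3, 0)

! sense(dir='east') == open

! push(x='east') == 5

! move(dir='east') == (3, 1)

! sense(dir='east') == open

! push(x='east') == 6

! move(dir='east') == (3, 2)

! sense(dir='north') == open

! push(x='north') == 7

! move(dir='north') == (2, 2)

! sense(dir='east') == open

! push(x='east') == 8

! move(dir='east') == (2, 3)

! sense(dir='north') == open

! push(x='north') == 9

! move(dir='north') == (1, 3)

! sense(dir='north') == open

! push(x='north') == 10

! move(dir='north') == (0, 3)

! sense(dir='east') == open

! push(x='east') == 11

! move(dir='east') == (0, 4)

! sense(dir='east') == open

! push(x='east') == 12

! move(dir='east') == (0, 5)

! sense(dir='east') == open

! push(x='east') == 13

! move(dir='east') == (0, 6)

! sense(dir='east') == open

! push(x='east') == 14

! move(dir='east') == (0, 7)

! sense(dir='east') == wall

! sense(dir='south') == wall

! pop() == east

! move(dir='west') == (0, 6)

! sense(dir='south') == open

! push(x='south') == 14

! move(dir='south') == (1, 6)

! sense(dir='south') == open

! push(x='south') == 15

! move(dir='south') == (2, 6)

! sense(dir='east') == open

! push(x='east') == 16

! move(dir='east') == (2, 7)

! sense(dir='east') == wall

! sense(dir='south') == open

! push(x='south') == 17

! move(dir='south') == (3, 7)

! sense(dir='east') == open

! push(x='east') == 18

! move(dir='east') == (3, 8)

! sense(dir='south') == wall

! pop() == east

! move(dir='west') == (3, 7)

! sense(dir='south') == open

! push(x='south') == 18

! move(dir='south') == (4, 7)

! sense(dir='south') == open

! push(x='south') == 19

! move(dir='south') == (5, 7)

! sense(dir='east') == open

! push(x='east') == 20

! move(dir='east') == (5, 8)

! pop() == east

! move(dir='west') == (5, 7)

! sense(dir='west') == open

! push(x='west') == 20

! move(dir='west') == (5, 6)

! sense(dir='north') == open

! push(x='north') == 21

! move(dir='north') == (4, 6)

! sense(dir='north') == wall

! sense(dir='west') == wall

! pop() == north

! move(dir='south') == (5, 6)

! sense(dir='west') == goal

! move(dir='west') == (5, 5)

Answer: (5, 5)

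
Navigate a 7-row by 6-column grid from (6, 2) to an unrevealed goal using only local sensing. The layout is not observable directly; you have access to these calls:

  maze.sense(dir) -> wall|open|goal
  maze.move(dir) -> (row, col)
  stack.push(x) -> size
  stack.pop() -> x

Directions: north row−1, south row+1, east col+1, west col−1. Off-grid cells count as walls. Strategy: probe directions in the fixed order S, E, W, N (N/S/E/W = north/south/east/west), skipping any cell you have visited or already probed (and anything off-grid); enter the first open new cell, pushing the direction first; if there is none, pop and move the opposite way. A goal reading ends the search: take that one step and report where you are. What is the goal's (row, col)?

> maze.sense dir=east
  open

> stack.push x=east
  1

> maze.move dir=east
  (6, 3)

> maze.sense dir=east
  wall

> maze.sense dir=north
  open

> stack.push x=north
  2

> maze.move dir=north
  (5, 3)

> maze.sense dir=east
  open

> stack.push x=east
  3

> maze.move dir=east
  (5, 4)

> maze.sense dir=east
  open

> stack.push x=east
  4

> maze.move dir=east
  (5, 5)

> maze.sense dir=south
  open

> stack.push x=south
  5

> maze.move dir=south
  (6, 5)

> stack.pop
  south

> maze.move dir=north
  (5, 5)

> maze.sense dir=north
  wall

> stack.pop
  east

> maze.move dir=west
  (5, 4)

> maze.sense dir=north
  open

> stack.push x=north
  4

> maze.move dir=north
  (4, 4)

> maze.sense dir=west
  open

> stack.push x=west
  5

> maze.move dir=west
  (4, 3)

> maze.sense dir=west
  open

> stack.push x=west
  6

> maze.move dir=west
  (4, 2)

> maze.sense dir=south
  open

> stack.push x=south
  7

> maze.move dir=south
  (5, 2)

> maze.sense dir=west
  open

> stack.push x=west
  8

> maze.move dir=west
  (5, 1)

> maze.sense dir=south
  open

> stack.push x=south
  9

> maze.move dir=south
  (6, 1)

> maze.sense dir=west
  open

> stack.push x=west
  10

> maze.move dir=west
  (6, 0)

> maze.sense dir=north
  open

> stack.push x=north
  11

> maze.move dir=north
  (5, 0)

> maze.sense dir=north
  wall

> stack.pop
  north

> maze.move dir=south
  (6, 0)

> stack.pop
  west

> maze.move dir=east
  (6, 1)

> stack.pop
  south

> maze.move dir=north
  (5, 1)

> maze.sense dir=north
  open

> stack.push x=north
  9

> maze.move dir=north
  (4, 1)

> maze.sense dir=north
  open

> stack.push x=north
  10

> maze.move dir=north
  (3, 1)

> maze.sense dir=east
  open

> stack.push x=east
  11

> maze.move dir=east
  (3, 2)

> maze.sense dir=east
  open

> stack.push x=east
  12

> maze.move dir=east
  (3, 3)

> maze.sense dir=east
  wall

> maze.sense dir=north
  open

> stack.push x=north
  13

> maze.move dir=north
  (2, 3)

> maze.sense dir=east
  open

> stack.push x=east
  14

> maze.move dir=east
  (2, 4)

> maze.sense dir=east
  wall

> maze.sense dir=north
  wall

> stack.pop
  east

> maze.move dir=west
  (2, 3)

> maze.sense dir=west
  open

> stack.push x=west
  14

> maze.move dir=west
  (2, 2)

> maze.sense dir=west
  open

> stack.push x=west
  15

> maze.move dir=west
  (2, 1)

> maze.sense dir=west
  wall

> maze.sense dir=north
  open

> stack.push x=north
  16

> maze.move dir=north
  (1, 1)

> maze.sense dir=east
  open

> stack.push x=east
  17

> maze.move dir=east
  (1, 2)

> maze.sense dir=east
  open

> stack.push x=east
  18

> maze.move dir=east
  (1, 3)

> maze.sense dir=north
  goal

> maze.move dir=north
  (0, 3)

Answer: (0, 3)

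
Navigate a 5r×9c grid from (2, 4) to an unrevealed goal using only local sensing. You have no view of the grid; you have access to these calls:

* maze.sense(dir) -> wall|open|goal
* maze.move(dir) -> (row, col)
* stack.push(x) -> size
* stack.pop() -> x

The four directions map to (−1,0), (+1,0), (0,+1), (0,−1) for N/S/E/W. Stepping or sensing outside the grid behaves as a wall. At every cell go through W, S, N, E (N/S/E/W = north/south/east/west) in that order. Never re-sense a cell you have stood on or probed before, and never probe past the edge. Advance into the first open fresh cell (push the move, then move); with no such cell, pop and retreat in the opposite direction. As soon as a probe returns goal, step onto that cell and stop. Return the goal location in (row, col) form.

Next I call maze.sense with dir=west, yielding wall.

Next I call maze.sense with dir=south, and see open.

Next I call stack.push with x=south, which returns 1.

Using maze.move with dir=south, : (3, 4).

I invoke maze.sense with dir=west, : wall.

I try maze.sense with dir=south, : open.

Using stack.push with x=south, and observe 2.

Now I run maze.move with dir=south, and see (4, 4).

I try maze.sense with dir=west, — result: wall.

Next I call maze.sense with dir=east, — result: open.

Using stack.push with x=east, yielding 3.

Then maze.move with dir=east, : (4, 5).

I try maze.sense with dir=north, and observe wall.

I invoke maze.sense with dir=east, and get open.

I run stack.push with x=east, and see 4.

I use maze.move with dir=east, and get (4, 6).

Now I run maze.sense with dir=north, — result: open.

I call stack.push with x=north, → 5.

Using maze.move with dir=north, and observe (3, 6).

I use maze.sense with dir=north, → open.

I use stack.push with x=north, which returns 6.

I run maze.move with dir=north, → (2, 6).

Using maze.sense with dir=west, and observe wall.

Next I call maze.sense with dir=north, and see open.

Invoking stack.push with x=north, — result: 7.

Invoking maze.move with dir=north, yielding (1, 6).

I try maze.sense with dir=west, and observe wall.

Next I call maze.sense with dir=north, and see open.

I run stack.push with x=north, and observe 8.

I run maze.move with dir=north, → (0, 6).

I invoke maze.sense with dir=west, and get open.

Using stack.push with x=west, yielding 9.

I invoke maze.move with dir=west, yielding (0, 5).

Next I call maze.sense with dir=west, and observe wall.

I run stack.pop(), — result: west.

I call maze.move with dir=east, — result: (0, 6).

I try maze.sense with dir=east, → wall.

Then stack.pop(), yielding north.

I call maze.move with dir=south, and observe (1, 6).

Next I call maze.sense with dir=east, which returns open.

I call stack.push with x=east, and observe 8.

I call maze.move with dir=east, — result: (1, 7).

I call maze.sense with dir=south, which returns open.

Calling stack.push with x=south, — result: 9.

Invoking maze.move with dir=south, → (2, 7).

Invoking maze.sense with dir=south, and see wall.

Invoking maze.sense with dir=east, → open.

I use stack.push with x=east, — result: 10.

I run maze.move with dir=east, which returns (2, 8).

I call maze.sense with dir=south, which returns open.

Then stack.push with x=south, — result: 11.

Invoking maze.move with dir=south, and see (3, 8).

I use maze.sense with dir=south, and observe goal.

Calling maze.move with dir=south, — result: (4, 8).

Answer: (4, 8)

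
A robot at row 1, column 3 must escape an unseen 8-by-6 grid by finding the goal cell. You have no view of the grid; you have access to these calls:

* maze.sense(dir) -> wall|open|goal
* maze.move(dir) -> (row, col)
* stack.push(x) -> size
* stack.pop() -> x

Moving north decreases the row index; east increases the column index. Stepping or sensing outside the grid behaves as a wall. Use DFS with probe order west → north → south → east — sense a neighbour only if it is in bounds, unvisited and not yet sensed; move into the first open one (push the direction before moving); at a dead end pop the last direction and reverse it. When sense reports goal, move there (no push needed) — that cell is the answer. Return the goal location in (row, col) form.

I use maze.sense(dir='west'), and see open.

Using stack.push(x='west'), giving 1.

I call maze.move(dir='west'), : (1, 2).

I use maze.sense(dir='west'), : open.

I use stack.push(x='west'), yielding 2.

Then maze.move(dir='west'), which returns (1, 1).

I try maze.sense(dir='west'), and get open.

Using stack.push(x='west'), which returns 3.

I run maze.move(dir='west'), and observe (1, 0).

I invoke maze.sense(dir='north'), — result: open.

I run stack.push(x='north'), — result: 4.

Next I call maze.move(dir='north'), and get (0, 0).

Using maze.sense(dir='east'), giving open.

Using stack.push(x='east'), yielding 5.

Then maze.move(dir='east'), → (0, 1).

I invoke maze.sense(dir='east'), which returns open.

Invoking stack.push(x='east'), and observe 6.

Invoking maze.move(dir='east'), yielding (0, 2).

Now I run maze.sense(dir='east'), and get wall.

Then stack.pop, yielding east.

I invoke maze.move(dir='west'), and see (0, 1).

Invoking stack.pop, yielding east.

Using maze.move(dir='west'), : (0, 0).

Calling stack.pop, and get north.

Now I run maze.move(dir='south'), and observe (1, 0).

I use maze.sense(dir='south'), which returns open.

Then stack.push(x='south'), giving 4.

I try maze.move(dir='south'), → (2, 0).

I call maze.sense(dir='south'), giving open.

I invoke stack.push(x='south'), — result: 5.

Invoking maze.move(dir='south'), giving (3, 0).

Calling maze.sense(dir='south'), which returns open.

Using stack.push(x='south'), : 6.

Next I call maze.move(dir='south'), → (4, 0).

I run maze.sense(dir='south'), and get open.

I call stack.push(x='south'), and observe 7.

Invoking maze.move(dir='south'), which returns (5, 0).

I call maze.sense(dir='south'), giving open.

Next I call stack.push(x='south'), : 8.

Invoking maze.move(dir='south'), : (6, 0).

I run maze.sense(dir='south'), giving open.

I use stack.push(x='south'), and observe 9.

Then maze.move(dir='south'), and observe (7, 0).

Now I run maze.sense(dir='east'), giving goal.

Using maze.move(dir='east'), and get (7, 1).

Answer: (7, 1)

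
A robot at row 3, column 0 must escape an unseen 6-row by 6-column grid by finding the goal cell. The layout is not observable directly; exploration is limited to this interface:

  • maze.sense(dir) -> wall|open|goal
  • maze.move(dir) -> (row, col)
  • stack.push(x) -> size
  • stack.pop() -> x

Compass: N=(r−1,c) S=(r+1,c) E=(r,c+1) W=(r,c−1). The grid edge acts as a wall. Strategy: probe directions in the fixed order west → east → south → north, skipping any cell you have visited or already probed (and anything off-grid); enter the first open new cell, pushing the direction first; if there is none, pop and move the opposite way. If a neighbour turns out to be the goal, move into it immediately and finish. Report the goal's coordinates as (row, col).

→ maze.sense(dir→east)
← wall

→ maze.sense(dir→south)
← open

→ stack.push(x→south)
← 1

→ maze.move(dir→south)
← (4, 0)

→ maze.sense(dir→east)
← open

→ stack.push(x→east)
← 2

→ maze.move(dir→east)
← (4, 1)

→ maze.sense(dir→east)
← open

→ stack.push(x→east)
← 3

→ maze.move(dir→east)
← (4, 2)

→ maze.sense(dir→east)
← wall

→ maze.sense(dir→south)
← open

→ stack.push(x→south)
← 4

→ maze.move(dir→south)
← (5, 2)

→ maze.sense(dir→west)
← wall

→ maze.sense(dir→east)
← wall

→ stack.pop()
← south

→ maze.move(dir→north)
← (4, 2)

→ maze.sense(dir→north)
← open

→ stack.push(x→north)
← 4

→ maze.move(dir→north)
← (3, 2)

→ maze.sense(dir→east)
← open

→ stack.push(x→east)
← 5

→ maze.move(dir→east)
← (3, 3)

→ maze.sense(dir→east)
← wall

→ maze.sense(dir→north)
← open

→ stack.push(x→north)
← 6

→ maze.move(dir→north)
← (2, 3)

→ maze.sense(dir→west)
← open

→ stack.push(x→west)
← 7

→ maze.move(dir→west)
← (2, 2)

→ maze.sense(dir→west)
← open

→ stack.push(x→west)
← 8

→ maze.move(dir→west)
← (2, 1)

→ maze.sense(dir→west)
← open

→ stack.push(x→west)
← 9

→ maze.move(dir→west)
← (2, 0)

→ maze.sense(dir→north)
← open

→ stack.push(x→north)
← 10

→ maze.move(dir→north)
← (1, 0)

→ maze.sense(dir→east)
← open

→ stack.push(x→east)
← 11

→ maze.move(dir→east)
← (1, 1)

→ maze.sense(dir→east)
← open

→ stack.push(x→east)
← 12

→ maze.move(dir→east)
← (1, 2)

→ maze.sense(dir→east)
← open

→ stack.push(x→east)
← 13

→ maze.move(dir→east)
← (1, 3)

→ maze.sense(dir→east)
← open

→ stack.push(x→east)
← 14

→ maze.move(dir→east)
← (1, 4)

→ maze.sense(dir→east)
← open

→ stack.push(x→east)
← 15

→ maze.move(dir→east)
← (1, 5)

→ maze.sense(dir→south)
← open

→ stack.push(x→south)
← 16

→ maze.move(dir→south)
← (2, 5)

→ maze.sense(dir→west)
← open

→ stack.push(x→west)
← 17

→ maze.move(dir→west)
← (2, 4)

→ stack.pop()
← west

→ maze.move(dir→east)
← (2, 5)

→ maze.sense(dir→south)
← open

→ stack.push(x→south)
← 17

→ maze.move(dir→south)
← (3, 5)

→ maze.sense(dir→south)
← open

→ stack.push(x→south)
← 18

→ maze.move(dir→south)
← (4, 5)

→ maze.sense(dir→west)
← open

→ stack.push(x→west)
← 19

→ maze.move(dir→west)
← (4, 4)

→ maze.sense(dir→south)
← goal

→ maze.move(dir→south)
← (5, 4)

Answer: (5, 4)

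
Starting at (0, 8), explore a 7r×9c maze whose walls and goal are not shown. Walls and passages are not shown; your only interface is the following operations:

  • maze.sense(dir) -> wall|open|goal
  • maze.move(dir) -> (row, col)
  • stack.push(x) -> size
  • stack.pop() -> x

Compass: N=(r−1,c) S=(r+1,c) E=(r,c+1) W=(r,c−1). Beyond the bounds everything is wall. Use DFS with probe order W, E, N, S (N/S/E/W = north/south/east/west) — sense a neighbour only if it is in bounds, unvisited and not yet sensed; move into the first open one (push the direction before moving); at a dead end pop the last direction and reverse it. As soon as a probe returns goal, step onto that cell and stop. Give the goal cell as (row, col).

>> sense(west)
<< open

>> push(west)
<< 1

>> move(west)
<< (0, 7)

>> sense(west)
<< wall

>> sense(south)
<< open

>> push(south)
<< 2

>> move(south)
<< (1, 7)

>> sense(west)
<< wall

>> sense(east)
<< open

>> push(east)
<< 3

>> move(east)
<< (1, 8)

>> sense(south)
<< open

>> push(south)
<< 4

>> move(south)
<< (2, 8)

>> sense(west)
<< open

>> push(west)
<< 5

>> move(west)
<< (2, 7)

>> sense(west)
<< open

>> push(west)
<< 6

>> move(west)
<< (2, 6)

>> sense(west)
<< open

>> push(west)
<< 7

>> move(west)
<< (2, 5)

>> sense(west)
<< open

>> push(west)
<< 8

>> move(west)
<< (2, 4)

>> sense(west)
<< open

>> push(west)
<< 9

>> move(west)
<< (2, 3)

>> sense(west)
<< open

>> push(west)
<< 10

>> move(west)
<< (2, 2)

>> sense(west)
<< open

>> push(west)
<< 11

>> move(west)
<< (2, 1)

>> sense(west)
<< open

>> push(west)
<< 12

>> move(west)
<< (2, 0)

>> sense(north)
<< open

>> push(north)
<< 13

>> move(north)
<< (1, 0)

>> sense(east)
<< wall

>> sense(north)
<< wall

>> pop()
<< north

>> move(south)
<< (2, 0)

>> sense(south)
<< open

>> push(south)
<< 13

>> move(south)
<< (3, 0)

>> sense(east)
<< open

>> push(east)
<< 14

>> move(east)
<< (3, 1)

>> sense(east)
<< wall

>> sense(south)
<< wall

>> pop()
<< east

>> move(west)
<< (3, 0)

>> sense(south)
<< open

>> push(south)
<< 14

>> move(south)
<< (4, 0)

>> sense(south)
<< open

>> push(south)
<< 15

>> move(south)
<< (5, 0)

>> sense(east)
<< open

>> push(east)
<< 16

>> move(east)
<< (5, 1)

>> sense(east)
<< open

>> push(east)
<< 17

>> move(east)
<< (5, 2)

>> sense(east)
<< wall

>> sense(north)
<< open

>> push(north)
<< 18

>> move(north)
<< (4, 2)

>> sense(east)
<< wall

>> pop()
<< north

>> move(south)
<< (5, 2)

>> sense(south)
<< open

>> push(south)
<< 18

>> move(south)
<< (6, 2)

>> sense(west)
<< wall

>> sense(east)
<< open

>> push(east)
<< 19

>> move(east)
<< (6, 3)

>> sense(east)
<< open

>> push(east)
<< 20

>> move(east)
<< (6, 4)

>> sense(east)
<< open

>> push(east)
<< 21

>> move(east)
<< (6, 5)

>> sense(east)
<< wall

>> sense(north)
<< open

>> push(north)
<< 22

>> move(north)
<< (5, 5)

>> sense(west)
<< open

>> push(west)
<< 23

>> move(west)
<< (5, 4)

>> sense(north)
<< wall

>> pop()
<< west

>> move(east)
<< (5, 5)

>> sense(east)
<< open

>> push(east)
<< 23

>> move(east)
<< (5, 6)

>> sense(east)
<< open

>> push(east)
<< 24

>> move(east)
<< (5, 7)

>> sense(east)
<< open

>> push(east)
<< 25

>> move(east)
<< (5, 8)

>> sense(north)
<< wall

>> sense(south)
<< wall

>> pop()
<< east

>> move(west)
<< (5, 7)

>> sense(north)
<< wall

>> sense(south)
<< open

>> push(south)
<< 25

>> move(south)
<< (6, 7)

>> pop()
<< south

>> move(north)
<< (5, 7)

>> pop()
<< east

>> move(west)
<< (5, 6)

>> sense(north)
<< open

>> push(north)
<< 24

>> move(north)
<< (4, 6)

>> sense(west)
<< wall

>> sense(north)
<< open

>> push(north)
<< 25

>> move(north)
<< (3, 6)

>> sense(west)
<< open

>> push(west)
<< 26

>> move(west)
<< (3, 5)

>> sense(west)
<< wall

>> pop()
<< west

>> move(east)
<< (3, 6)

>> sense(east)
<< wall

>> pop()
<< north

>> move(south)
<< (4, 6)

>> pop()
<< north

>> move(south)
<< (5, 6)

>> pop()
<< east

>> move(west)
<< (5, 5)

>> pop()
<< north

>> move(south)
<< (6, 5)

>> pop()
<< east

>> move(west)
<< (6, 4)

>> pop()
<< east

>> move(west)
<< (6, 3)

>> pop()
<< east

>> move(west)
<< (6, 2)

>> pop()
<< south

>> move(north)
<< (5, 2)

>> pop()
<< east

>> move(west)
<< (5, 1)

>> pop()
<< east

>> move(west)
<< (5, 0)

>> sense(south)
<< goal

>> move(south)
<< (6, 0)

Answer: (6, 0)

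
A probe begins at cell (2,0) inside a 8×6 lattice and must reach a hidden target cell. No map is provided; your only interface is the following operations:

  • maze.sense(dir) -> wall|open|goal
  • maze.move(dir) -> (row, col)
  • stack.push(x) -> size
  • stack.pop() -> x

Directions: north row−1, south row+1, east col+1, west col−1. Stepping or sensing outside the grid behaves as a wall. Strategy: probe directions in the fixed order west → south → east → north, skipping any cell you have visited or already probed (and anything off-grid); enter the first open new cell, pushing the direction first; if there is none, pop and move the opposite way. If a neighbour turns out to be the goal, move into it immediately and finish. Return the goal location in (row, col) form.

> maze.sense dir→south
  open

> stack.push x→south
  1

> maze.move dir→south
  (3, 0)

> maze.sense dir→south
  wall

> maze.sense dir→east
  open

> stack.push x→east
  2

> maze.move dir→east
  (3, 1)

> maze.sense dir→south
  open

> stack.push x→south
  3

> maze.move dir→south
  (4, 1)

> maze.sense dir→south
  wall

> maze.sense dir→east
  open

> stack.push x→east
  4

> maze.move dir→east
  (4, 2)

> maze.sense dir→south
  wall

> maze.sense dir→east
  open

> stack.push x→east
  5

> maze.move dir→east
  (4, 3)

> maze.sense dir→south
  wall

> maze.sense dir→east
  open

> stack.push x→east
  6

> maze.move dir→east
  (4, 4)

> maze.sense dir→south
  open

> stack.push x→south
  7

> maze.move dir→south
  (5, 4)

> maze.sense dir→south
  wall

> maze.sense dir→east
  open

> stack.push x→east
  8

> maze.move dir→east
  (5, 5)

> maze.sense dir→south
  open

> stack.push x→south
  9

> maze.move dir→south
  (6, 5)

> maze.sense dir→south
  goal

> maze.move dir→south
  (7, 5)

Answer: (7, 5)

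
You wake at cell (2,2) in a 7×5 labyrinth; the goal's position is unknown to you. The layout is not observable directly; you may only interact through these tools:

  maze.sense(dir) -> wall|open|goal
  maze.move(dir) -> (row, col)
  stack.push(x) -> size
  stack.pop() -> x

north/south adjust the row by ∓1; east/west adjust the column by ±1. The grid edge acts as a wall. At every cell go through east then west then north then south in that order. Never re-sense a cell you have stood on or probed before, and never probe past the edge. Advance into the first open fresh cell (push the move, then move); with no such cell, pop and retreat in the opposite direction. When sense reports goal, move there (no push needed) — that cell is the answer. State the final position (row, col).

Now I run maze.sense with east, — result: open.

Next I call stack.push with east, yielding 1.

Using maze.move with east, : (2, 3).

Next I call maze.sense with east, and get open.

I invoke stack.push with east, giving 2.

Now I run maze.move with east, : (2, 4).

I call maze.sense with north, and get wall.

I run maze.sense with south, which returns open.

Then stack.push with south, which returns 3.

Now I run maze.move with south, → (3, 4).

Using maze.sense with west, which returns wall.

I invoke maze.sense with south, — result: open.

I call stack.push with south, and observe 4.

Now I run maze.move with south, and see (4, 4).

Invoking maze.sense with west, : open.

I run stack.push with west, which returns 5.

Then maze.move with west, and observe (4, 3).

I run maze.sense with west, giving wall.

Then maze.sense with south, which returns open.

Calling stack.push with south, and see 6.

Calling maze.move with south, and get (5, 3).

I try maze.sense with east, — result: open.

Calling stack.push with east, → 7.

Next I call maze.move with east, — result: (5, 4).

I run maze.sense with south, and observe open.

Next I call stack.push with south, yielding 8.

I run maze.move with south, — result: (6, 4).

Invoking maze.sense with west, yielding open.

I try stack.push with west, giving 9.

Using maze.move with west, : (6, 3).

Next I call maze.sense with west, and observe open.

I run stack.push with west, yielding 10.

Then maze.move with west, : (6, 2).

I invoke maze.sense with west, → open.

I try stack.push with west, which returns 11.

I invoke maze.move with west, and get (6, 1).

I use maze.sense with west, yielding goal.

Next I call maze.move with west, giving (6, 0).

Answer: (6, 0)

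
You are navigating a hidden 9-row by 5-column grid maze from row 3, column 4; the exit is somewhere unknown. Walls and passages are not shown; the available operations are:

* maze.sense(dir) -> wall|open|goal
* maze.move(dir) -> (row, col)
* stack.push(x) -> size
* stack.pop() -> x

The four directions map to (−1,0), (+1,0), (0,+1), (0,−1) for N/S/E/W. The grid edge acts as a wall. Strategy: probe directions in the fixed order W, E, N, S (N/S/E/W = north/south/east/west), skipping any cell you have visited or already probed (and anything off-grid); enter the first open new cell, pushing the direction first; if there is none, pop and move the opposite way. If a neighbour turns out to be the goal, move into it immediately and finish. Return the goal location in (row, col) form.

Now I run maze.sense on dir=west, and see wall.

I try maze.sense on dir=north, and see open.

I run stack.push on x=north, : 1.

Calling maze.move on dir=north, giving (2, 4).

I try maze.sense on dir=west, which returns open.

Invoking stack.push on x=west, → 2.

Then maze.move on dir=west, and observe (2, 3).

I use maze.sense on dir=west, : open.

I try stack.push on x=west, : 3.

Invoking maze.move on dir=west, and see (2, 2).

Invoking maze.sense on dir=west, and see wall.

I run maze.sense on dir=north, and see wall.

I use maze.sense on dir=south, giving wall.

Now I run stack.pop(), : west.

Now I run maze.move on dir=east, and see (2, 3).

Then maze.sense on dir=north, which returns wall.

Now I run stack.pop(), and get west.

I run maze.move on dir=east, : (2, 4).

Using maze.sense on dir=north, — result: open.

Now I run stack.push on x=north, and get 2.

I use maze.move on dir=north, → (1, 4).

I invoke maze.sense on dir=north, and see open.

I use stack.push on x=north, giving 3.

Now I run maze.move on dir=north, : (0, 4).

I run maze.sense on dir=west, and observe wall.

Next I call stack.pop(), and observe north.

Calling maze.move on dir=south, → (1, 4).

I call stack.pop(), and observe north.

I use maze.move on dir=south, and observe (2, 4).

Calling stack.pop, : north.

I call maze.move on dir=south, and get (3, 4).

I invoke maze.sense on dir=south, which returns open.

Calling stack.push on x=south, and observe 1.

I invoke maze.move on dir=south, → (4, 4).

Invoking maze.sense on dir=west, yielding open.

I invoke stack.push on x=west, yielding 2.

Then maze.move on dir=west, and see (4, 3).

Now I run maze.sense on dir=west, and get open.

I try stack.push on x=west, giving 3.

Next I call maze.move on dir=west, giving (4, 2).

Calling maze.sense on dir=west, which returns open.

I try stack.push on x=west, yielding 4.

Now I run maze.move on dir=west, → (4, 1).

Invoking maze.sense on dir=west, yielding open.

Invoking stack.push on x=west, which returns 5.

I call maze.move on dir=west, and get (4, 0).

I invoke maze.sense on dir=north, and observe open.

I try stack.push on x=north, yielding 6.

I call maze.move on dir=north, and get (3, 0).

Invoking maze.sense on dir=east, giving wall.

I try maze.sense on dir=north, and observe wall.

I invoke stack.pop, which returns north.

Next I call maze.move on dir=south, which returns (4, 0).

Calling maze.sense on dir=south, and observe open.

Next I call stack.push on x=south, giving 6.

I run maze.move on dir=south, and get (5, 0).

I try maze.sense on dir=east, → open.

Then stack.push on x=east, which returns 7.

Then maze.move on dir=east, which returns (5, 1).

I use maze.sense on dir=east, yielding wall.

Using maze.sense on dir=south, : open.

Now I run stack.push on x=south, and get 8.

I invoke maze.move on dir=south, and get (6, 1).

Using maze.sense on dir=west, → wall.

Calling maze.sense on dir=east, which returns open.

Using stack.push on x=east, yielding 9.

I try maze.move on dir=east, and observe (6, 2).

Calling maze.sense on dir=east, and see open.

Next I call stack.push on x=east, — result: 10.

Next I call maze.move on dir=east, and observe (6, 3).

Next I call maze.sense on dir=east, : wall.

Using maze.sense on dir=north, yielding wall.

Then maze.sense on dir=south, and get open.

I call stack.push on x=south, : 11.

I run maze.move on dir=south, giving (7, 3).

I try maze.sense on dir=west, → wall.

I use maze.sense on dir=east, which returns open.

Using stack.push on x=east, giving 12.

Invoking maze.move on dir=east, — result: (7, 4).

I run maze.sense on dir=south, and get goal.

Using maze.move on dir=south, which returns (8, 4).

Answer: (8, 4)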